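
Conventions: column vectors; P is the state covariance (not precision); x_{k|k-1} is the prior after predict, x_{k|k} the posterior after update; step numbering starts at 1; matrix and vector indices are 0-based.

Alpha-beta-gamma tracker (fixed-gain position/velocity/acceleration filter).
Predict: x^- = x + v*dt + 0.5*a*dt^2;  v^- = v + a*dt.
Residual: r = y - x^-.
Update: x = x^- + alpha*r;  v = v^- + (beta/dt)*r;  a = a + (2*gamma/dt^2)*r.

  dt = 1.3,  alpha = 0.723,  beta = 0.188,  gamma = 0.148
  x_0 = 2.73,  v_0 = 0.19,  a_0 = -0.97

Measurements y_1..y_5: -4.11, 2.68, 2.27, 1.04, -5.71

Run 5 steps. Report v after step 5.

v_post = -0.2184

step 1: x_pred=2.1574  r=-6.2674  x^+=-2.3739  v^+=-1.9774  a^+=-2.0677
step 2: x_pred=-6.6917  r=9.3717  x^+=0.0840  v^+=-3.3101  a^+=-0.4263
step 3: x_pred=-4.5793  r=6.8493  x^+=0.3727  v^+=-2.8737  a^+=0.7734
step 4: x_pred=-2.7096  r=3.7496  x^+=0.0014  v^+=-1.3261  a^+=1.4301
step 5: x_pred=-0.5142  r=-5.1958  x^+=-4.2708  v^+=-0.2184  a^+=0.5201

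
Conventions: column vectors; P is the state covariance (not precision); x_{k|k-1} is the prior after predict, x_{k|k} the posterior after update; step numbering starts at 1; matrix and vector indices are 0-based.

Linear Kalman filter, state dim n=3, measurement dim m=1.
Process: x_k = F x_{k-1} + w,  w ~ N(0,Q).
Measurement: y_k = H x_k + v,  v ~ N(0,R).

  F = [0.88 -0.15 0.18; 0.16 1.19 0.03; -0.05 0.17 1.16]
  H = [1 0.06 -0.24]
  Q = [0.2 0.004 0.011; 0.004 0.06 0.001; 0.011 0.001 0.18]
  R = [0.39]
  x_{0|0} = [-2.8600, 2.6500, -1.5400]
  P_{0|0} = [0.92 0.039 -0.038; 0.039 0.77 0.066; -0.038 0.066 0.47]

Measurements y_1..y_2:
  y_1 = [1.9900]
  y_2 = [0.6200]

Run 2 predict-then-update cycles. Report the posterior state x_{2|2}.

step 1: x^-=[-3.1915, 2.6497, -1.1929]  P^-=[0.9191 0.0503 0.0072; 0.0503 1.1936 0.2490; 0.0072 0.2490 0.8668]  S=[1.3587]  K=[0.6774; 0.0457; -0.1368]  nu=[4.7362]  x^+=[0.0168, 2.8663, -1.8407]  P^+=[0.2956 0.0082 0.1331; 0.0082 1.1907 0.2575; 0.1331 0.2575 0.8413]
step 2: x^-=[-0.7465, 3.3584, -1.6488]  P^-=[0.5091 -0.0927 0.2424; -0.0927 1.7773 0.6497; 0.2424 0.6497 1.4332]  S=[0.8419]  K=[0.5290; -0.1686; -0.0744]  nu=[0.7693]  x^+=[-0.3395, 3.2286, -1.7060]  P^+=[0.2735 -0.0176 0.2755; -0.0176 1.7534 0.6392; 0.2755 0.6392 1.4286]

x_post = [-0.3395, 3.2286, -1.7060]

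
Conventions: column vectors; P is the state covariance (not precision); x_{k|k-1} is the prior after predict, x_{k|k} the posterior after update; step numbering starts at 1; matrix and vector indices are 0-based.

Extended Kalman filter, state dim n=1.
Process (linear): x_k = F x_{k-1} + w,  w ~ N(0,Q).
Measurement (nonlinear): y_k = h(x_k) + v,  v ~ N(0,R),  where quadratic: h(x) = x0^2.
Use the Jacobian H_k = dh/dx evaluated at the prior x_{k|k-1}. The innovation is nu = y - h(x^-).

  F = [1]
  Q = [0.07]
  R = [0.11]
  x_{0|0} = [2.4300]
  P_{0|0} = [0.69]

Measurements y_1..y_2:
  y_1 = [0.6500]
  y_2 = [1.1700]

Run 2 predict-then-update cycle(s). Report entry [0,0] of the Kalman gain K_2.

K[0,0] = 0.3073

step 1: x^-=[2.4300]  P^-=[0.7600]  H_jac=[4.8600]  S=[18.0609]  K=[0.2045]  nu=[-5.2549]  x^+=[1.3553]  P^+=[0.0046]
step 2: x^-=[1.3553]  P^-=[0.0746]  H_jac=[2.7107]  S=[0.6583]  K=[0.3073]  nu=[-0.6669]  x^+=[1.1504]  P^+=[0.0125]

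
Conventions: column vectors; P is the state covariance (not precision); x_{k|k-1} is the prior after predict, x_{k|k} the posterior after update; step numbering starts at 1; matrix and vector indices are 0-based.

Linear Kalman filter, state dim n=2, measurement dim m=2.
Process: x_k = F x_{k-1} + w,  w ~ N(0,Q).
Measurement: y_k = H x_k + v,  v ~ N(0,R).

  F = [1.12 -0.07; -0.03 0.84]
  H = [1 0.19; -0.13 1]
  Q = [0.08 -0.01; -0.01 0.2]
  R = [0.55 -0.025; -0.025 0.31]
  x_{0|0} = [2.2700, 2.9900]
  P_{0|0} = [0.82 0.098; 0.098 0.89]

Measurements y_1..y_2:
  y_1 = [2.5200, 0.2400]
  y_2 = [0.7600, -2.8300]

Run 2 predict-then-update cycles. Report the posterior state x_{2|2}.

step 1: x^-=[2.3331, 2.4435]  P^-=[1.0976 0.0025; 0.0025 0.8238]  S=[1.6783 -0.0087; -0.0087 1.1517]  K=[0.6537 -0.1168; 0.0985 0.7158]  nu=[-0.2774, -1.9002]  x^+=[2.3737, 1.0561]  P^+=[0.3634 -0.0053; -0.0053 0.2187]
step 2: x^-=[2.5846, 0.8159]  P^-=[0.5378 -0.0401; -0.0401 0.3549]  S=[1.0854 -0.0666; -0.0666 0.6844]  K=[0.4815 -0.1139; 0.0578 0.5318]  nu=[-1.9796, -3.3099]  x^+=[2.0083, -1.0588]  P^+=[0.2700 -0.0122; -0.0122 0.1618]

x_post = [2.0083, -1.0588]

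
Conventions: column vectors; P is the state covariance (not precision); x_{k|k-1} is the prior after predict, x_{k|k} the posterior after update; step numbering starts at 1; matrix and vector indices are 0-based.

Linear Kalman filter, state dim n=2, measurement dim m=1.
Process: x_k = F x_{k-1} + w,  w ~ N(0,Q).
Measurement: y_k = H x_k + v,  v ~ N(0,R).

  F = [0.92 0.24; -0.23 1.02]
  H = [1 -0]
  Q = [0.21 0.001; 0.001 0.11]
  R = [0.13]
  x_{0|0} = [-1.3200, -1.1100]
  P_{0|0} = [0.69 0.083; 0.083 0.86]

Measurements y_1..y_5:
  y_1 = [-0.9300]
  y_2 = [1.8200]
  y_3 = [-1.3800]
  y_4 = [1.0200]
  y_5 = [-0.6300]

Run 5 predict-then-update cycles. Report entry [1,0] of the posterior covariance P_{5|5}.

step 1: x^-=[-1.4808, -0.8286]  P^-=[0.8802 0.1388; 0.1388 1.0023]  S=[1.0102]  K=[0.8713; 0.1374]  nu=[0.5508]  x^+=[-1.0009, -0.7529]  P^+=[0.1133 0.0179; 0.0179 0.9832]
step 2: x^-=[-1.1015, -0.5378]  P^-=[0.3704 0.2335; 0.2335 1.1306]  S=[0.5004]  K=[0.7402; 0.4666]  nu=[2.9215]  x^+=[1.0610, 0.8255]  P^+=[0.0962 0.0607; 0.0607 1.0216]
step 3: x^-=[1.1743, 0.5980]  P^-=[0.3771 0.2843; 0.2843 1.1495]  S=[0.5071]  K=[0.7436; 0.5607]  nu=[-2.5543]  x^+=[-0.7252, -0.8341]  P^+=[0.0967 0.0729; 0.0729 0.9901]
step 4: x^-=[-0.8673, -0.6840]  P^-=[0.3810 0.2873; 0.2873 1.1110]  S=[0.5110]  K=[0.7456; 0.5622]  nu=[1.8873]  x^+=[0.5399, 0.3770]  P^+=[0.0969 0.0731; 0.0731 0.9495]
step 5: x^-=[0.5872, 0.2604]  P^-=[0.3790 0.2775; 0.2775 1.0687]  S=[0.5090]  K=[0.7446; 0.5451]  nu=[-1.2172]  x^+=[-0.3191, -0.4031]  P^+=[0.0968 0.0709; 0.0709 0.9174]

P_post[1,0] = 0.0709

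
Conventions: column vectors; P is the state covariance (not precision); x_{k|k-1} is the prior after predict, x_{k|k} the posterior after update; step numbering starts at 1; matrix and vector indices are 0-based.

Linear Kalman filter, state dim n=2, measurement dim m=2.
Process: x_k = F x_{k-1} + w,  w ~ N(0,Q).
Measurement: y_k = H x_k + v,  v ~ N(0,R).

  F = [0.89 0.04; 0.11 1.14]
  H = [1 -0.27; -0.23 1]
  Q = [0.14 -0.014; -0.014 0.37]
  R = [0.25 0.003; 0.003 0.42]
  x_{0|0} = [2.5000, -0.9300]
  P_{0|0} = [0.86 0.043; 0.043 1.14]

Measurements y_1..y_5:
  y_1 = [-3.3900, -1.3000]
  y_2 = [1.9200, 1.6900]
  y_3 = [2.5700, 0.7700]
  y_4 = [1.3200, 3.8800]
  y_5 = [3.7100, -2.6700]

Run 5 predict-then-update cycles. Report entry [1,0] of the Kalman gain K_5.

step 1: x^-=[2.1878, -0.7852]  P^-=[0.8261 0.1660; 0.1660 1.8727]  S=[1.1230 -0.5163; -0.5163 2.2601]  K=[0.7719 0.1657; 0.0791 0.8298]  nu=[-5.7898, -0.0116]  x^+=[-2.2834, -1.2527]  P^+=[0.2270 0.1241; 0.1241 0.3773]
step 2: x^-=[-2.0823, -1.6792]  P^-=[0.3292 0.1519; 0.1519 0.8942]  S=[0.5624 -0.1528; -0.1528 1.2618]  K=[0.5469 0.1266; 0.0267 0.6843]  nu=[3.5489, 2.8903]  x^+=[0.2246, 0.3934]  P^+=[0.1620 0.0921; 0.0921 0.3086]
step 3: x^-=[0.2156, 0.4732]  P^-=[0.2753 0.1098; 0.1098 0.7962]  S=[0.5241 -0.1587; -0.1587 1.1802]  K=[0.5011 0.1067; -0.0031 0.6528]  nu=[2.4822, 0.3464]  x^+=[1.4964, 0.6917]  P^+=[0.1473 0.0802; 0.0802 0.2926]
step 4: x^-=[1.3595, 0.9532]  P^-=[0.2628 0.0955; 0.0955 0.7722]  S=[0.5176 -0.1645; -0.1645 1.1621]  K=[0.4896 0.0995; -0.0138 0.6436]  nu=[0.2178, 3.2395]  x^+=[1.7884, 3.0351]  P^+=[0.1433 0.0762; 0.0762 0.2878]
step 5: x^-=[1.7131, 3.6567]  P^-=[0.2594 0.0908; 0.0908 0.7649]  S=[0.5161 -0.1667; -0.1667 1.1568]  K=[0.4864 0.0970; -0.0172 0.6406]  nu=[2.9843, -5.9327]  x^+=[2.5890, -0.1955]  P^+=[0.1421 0.0749; 0.0749 0.2862]

K[1,0] = -0.0172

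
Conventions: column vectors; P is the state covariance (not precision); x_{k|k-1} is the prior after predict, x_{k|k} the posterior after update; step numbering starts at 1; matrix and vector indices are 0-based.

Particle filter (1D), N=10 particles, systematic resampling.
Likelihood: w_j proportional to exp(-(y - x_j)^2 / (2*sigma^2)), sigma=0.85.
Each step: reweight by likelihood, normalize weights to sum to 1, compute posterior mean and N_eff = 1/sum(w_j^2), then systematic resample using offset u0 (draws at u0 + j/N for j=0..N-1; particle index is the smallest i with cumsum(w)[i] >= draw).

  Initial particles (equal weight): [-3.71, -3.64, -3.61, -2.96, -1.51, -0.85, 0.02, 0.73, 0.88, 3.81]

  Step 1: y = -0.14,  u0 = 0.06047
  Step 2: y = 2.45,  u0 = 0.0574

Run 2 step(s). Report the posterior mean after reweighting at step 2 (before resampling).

step 1: w=[0.0000, 0.0001, 0.0001, 0.0013, 0.0896, 0.2317, 0.3227, 0.1945, 0.1599, 0.0000]  mean=-0.0478  Neff=4.3617  idx=[4, 5, 5, 6, 6, 6, 7, 7, 8, 8]
step 2: w=[0.0000, 0.0008, 0.0008, 0.0250, 0.0250, 0.0250, 0.1918, 0.1918, 0.2699, 0.2699]  mean=0.7552  Neff=4.5213  idx=[5, 6, 6, 7, 7, 8, 8, 9, 9, 9]

post_mean = 0.7552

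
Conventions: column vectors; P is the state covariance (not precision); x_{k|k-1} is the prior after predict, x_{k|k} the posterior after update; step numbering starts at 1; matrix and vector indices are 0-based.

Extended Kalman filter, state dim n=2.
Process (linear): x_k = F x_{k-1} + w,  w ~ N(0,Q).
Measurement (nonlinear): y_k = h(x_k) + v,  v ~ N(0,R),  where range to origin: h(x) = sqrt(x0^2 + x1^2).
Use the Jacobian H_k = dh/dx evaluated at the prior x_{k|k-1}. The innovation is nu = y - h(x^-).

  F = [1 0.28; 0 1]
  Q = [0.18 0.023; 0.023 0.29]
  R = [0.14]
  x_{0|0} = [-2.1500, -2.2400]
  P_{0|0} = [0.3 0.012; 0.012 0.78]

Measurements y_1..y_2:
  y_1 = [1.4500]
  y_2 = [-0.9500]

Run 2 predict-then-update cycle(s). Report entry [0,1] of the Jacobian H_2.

step 1: x^-=[-2.7772, -2.2400]  P^-=[0.5479 0.2534; 0.2534 1.0700]  H_jac=[-0.7784 -0.6278]  S=[1.1413]  K=[-0.5130; -0.7614]  nu=[-2.1180]  x^+=[-1.6906, -0.6274]  P^+=[0.2475 -0.1924; -0.1924 0.4084]
step 2: x^-=[-1.8663, -0.6274]  P^-=[0.3517 -0.0551; -0.0551 0.6984]  H_jac=[-0.9479 -0.3186]  S=[0.4937]  K=[-0.6398; -0.3450]  nu=[-2.9189]  x^+=[0.0013, 0.3797]  P^+=[0.1497 -0.1641; -0.1641 0.6396]

H_jac[0,1] = -0.3186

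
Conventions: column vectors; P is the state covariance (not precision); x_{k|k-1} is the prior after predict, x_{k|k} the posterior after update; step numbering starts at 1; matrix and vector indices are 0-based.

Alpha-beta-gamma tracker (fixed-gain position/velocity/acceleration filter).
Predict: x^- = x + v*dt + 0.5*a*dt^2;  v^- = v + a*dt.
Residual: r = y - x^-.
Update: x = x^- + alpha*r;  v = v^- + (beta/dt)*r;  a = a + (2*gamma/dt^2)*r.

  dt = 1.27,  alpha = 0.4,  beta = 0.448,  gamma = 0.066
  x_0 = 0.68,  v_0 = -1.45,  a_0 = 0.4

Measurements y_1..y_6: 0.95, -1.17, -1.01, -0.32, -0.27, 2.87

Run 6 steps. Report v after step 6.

v_post = 1.3989

step 1: x_pred=-0.8389  r=1.7889  x^+=-0.1234  v^+=-0.3109  a^+=0.5464
step 2: x_pred=-0.0776  r=-1.0924  x^+=-0.5146  v^+=-0.0024  a^+=0.4570
step 3: x_pred=-0.1490  r=-0.8610  x^+=-0.4934  v^+=0.2743  a^+=0.3865
step 4: x_pred=0.1667  r=-0.4867  x^+=-0.0280  v^+=0.5935  a^+=0.3467
step 5: x_pred=1.0054  r=-1.2754  x^+=0.4952  v^+=0.5839  a^+=0.2423
step 6: x_pred=1.4323  r=1.4377  x^+=2.0074  v^+=1.3989  a^+=0.3600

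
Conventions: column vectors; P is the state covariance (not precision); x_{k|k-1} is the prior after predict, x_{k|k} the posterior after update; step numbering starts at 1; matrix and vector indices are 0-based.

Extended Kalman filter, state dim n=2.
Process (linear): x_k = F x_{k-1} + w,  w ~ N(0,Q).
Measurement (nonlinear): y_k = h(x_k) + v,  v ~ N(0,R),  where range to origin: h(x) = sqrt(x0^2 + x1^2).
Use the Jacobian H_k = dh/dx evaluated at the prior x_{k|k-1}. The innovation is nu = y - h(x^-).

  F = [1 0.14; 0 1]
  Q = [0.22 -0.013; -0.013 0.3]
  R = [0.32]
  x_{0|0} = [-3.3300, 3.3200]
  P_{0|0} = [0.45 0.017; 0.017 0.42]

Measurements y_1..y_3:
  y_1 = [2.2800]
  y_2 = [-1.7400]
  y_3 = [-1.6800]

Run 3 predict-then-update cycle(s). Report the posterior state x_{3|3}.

x_post = [1.1039, 0.7846]

step 1: x^-=[-2.8652, 3.3200]  P^-=[0.6830 0.0628; 0.0628 0.7200]  H_jac=[-0.6533 0.7571]  S=[0.9621]  K=[-0.4144; 0.5239]  nu=[-2.1054]  x^+=[-1.9927, 2.2169]  P^+=[0.5178 0.2717; 0.2717 0.4559]
step 2: x^-=[-1.6823, 2.2169]  P^-=[0.8228 0.3225; 0.3225 0.7559]  H_jac=[-0.6045 0.7966]  S=[0.7897]  K=[-0.3045; 0.5156]  nu=[-4.5230]  x^+=[-0.3052, -0.1152]  P^+=[0.7496 0.4465; 0.4465 0.5460]
step 3: x^-=[-0.3213, -0.1152]  P^-=[1.1053 0.5099; 0.5099 0.8460]  H_jac=[-0.9413 -0.3375]  S=[1.7198]  K=[-0.7051; -0.4451]  nu=[-2.0213]  x^+=[1.1039, 0.7846]  P^+=[0.2504 -0.0298; -0.0298 0.5052]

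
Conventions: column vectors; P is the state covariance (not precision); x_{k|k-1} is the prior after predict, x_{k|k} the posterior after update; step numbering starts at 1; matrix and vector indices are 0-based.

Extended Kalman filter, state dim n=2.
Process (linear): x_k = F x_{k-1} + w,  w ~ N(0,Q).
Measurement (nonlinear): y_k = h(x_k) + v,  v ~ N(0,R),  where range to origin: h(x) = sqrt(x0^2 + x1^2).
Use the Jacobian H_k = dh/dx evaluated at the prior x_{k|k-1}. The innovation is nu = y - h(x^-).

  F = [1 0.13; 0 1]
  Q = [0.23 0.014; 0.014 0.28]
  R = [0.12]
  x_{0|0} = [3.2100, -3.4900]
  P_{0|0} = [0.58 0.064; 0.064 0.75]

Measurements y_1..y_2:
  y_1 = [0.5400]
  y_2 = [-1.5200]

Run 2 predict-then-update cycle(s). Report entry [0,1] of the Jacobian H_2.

step 1: x^-=[2.7563, -3.4900]  P^-=[0.8393 0.1755; 0.1755 1.0300]  H_jac=[0.6198 -0.7848]  S=[0.9060]  K=[0.4221; -0.7721]  nu=[-3.9072]  x^+=[1.1069, -0.4733]  P^+=[0.6779 0.4708; 0.4708 0.4899]
step 2: x^-=[1.0454, -0.4733]  P^-=[1.0385 0.5485; 0.5485 0.7699]  H_jac=[0.9110 -0.4124]  S=[0.7007]  K=[1.0274; 0.2599]  nu=[-2.6676]  x^+=[-1.6952, -1.1667]  P^+=[0.2989 0.3614; 0.3614 0.7225]

H_jac[0,1] = -0.4124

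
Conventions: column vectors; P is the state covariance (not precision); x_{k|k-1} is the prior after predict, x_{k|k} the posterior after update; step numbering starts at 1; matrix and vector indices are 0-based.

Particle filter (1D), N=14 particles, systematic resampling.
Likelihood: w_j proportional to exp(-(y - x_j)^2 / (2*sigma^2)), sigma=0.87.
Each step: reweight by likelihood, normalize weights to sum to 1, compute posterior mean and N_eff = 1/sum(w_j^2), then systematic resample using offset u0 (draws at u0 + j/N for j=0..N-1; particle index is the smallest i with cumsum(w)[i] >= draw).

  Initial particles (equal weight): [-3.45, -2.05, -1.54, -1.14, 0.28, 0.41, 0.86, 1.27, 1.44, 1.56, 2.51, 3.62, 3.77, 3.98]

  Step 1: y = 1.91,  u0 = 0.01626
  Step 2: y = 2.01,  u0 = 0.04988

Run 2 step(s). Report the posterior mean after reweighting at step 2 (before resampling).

post_mean = 1.6270

step 1: w=[0.0000, 0.0000, 0.0001, 0.0005, 0.0382, 0.0500, 0.1066, 0.1685, 0.1909, 0.2037, 0.1741, 0.0320, 0.0225, 0.0130]  mean=1.6182  Neff=6.5083  idx=[4, 5, 6, 7, 7, 8, 8, 8, 9, 9, 9, 10, 10, 11]
step 2: w=[0.0153, 0.0204, 0.0461, 0.0769, 0.0769, 0.0891, 0.0891, 0.0891, 0.0966, 0.0966, 0.0966, 0.0936, 0.0936, 0.0199]  mean=1.6270  Neff=11.8526  idx=[2, 3, 4, 5, 6, 6, 7, 8, 9, 9, 10, 11, 12, 12]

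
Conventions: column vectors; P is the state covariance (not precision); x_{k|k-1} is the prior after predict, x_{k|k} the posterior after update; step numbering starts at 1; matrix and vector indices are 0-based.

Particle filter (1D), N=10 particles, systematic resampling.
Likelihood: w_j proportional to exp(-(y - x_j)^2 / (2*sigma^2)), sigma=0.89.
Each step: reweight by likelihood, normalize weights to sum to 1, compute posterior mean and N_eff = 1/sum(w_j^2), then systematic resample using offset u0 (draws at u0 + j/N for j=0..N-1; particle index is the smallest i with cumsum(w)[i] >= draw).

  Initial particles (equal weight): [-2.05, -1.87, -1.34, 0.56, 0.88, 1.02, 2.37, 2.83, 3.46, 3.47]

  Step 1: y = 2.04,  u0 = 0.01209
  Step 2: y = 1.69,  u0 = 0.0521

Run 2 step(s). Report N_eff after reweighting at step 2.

step 1: w=[0.0000, 0.0000, 0.0002, 0.0747, 0.1272, 0.1543, 0.2778, 0.2007, 0.0833, 0.0818]  mean=2.1092  Neff=5.6618  idx=[3, 4, 5, 5, 6, 6, 6, 7, 7, 8]
step 2: w=[0.0760, 0.1125, 0.1282, 0.1282, 0.1272, 0.1272, 0.1272, 0.0750, 0.0750, 0.0236]  mean=1.8131  Neff=8.9578  idx=[0, 1, 2, 3, 4, 4, 5, 6, 7, 8]

N_eff = 8.9578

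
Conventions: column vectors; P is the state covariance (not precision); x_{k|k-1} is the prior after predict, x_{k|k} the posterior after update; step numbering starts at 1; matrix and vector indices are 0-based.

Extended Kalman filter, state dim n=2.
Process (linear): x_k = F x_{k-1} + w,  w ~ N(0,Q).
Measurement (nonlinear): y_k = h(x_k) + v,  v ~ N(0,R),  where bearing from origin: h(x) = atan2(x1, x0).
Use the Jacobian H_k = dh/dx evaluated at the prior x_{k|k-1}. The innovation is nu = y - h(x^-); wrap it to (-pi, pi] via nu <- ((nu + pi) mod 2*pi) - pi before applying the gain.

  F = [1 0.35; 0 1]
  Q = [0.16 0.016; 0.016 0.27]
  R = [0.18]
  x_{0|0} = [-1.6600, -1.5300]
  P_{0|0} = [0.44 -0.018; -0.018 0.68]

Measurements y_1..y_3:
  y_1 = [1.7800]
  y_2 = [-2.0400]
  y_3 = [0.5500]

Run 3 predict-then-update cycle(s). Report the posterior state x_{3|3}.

step 1: x^-=[-2.1955, -1.5300]  P^-=[0.6707 0.2360; 0.2360 0.9500]  H_jac=[0.2137 -0.3066]  S=[0.2690]  K=[0.2637; -0.8953]  nu=[-1.9702]  x^+=[-2.7151, 0.2340]  P^+=[0.6520 0.2995; 0.2995 0.7344]
step 2: x^-=[-2.6332, 0.2340]  P^-=[1.1116 0.5725; 0.5725 1.0044]  H_jac=[-0.0335 -0.3768]  S=[0.3383]  K=[-0.7477; -1.1754]  nu=[1.1902]  x^+=[-3.5232, -1.1650]  P^+=[0.9225 0.2752; 0.2752 0.5370]
step 3: x^-=[-3.9309, -1.1650]  P^-=[1.3409 0.4792; 0.4792 0.8070]  H_jac=[0.0693 -0.2339]  S=[0.2150]  K=[-0.0890; -0.7232]  nu=[-2.8797]  x^+=[-3.6747, 0.9176]  P^+=[1.3392 0.4654; 0.4654 0.6946]

x_post = [-3.6747, 0.9176]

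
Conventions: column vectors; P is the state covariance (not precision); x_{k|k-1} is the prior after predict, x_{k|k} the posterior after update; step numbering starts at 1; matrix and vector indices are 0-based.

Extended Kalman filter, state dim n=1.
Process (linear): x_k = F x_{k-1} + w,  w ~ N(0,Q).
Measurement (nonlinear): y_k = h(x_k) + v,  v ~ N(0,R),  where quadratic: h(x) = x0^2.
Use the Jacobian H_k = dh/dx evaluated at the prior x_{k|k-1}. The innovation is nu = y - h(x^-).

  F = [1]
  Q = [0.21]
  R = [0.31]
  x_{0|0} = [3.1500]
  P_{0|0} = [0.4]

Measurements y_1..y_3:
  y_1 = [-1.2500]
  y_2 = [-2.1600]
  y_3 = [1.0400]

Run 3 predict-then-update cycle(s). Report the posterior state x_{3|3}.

x_post = [0.3828]

step 1: x^-=[3.1500]  P^-=[0.6100]  H_jac=[6.3000]  S=[24.5209]  K=[0.1567]  nu=[-11.1725]  x^+=[1.3990]  P^+=[0.0077]
step 2: x^-=[1.3990]  P^-=[0.2177]  H_jac=[2.7980]  S=[2.0144]  K=[0.3024]  nu=[-4.1172]  x^+=[0.1540]  P^+=[0.0335]
step 3: x^-=[0.1540]  P^-=[0.2435]  H_jac=[0.3079]  S=[0.3331]  K=[0.2251]  nu=[1.0163]  x^+=[0.3828]  P^+=[0.2266]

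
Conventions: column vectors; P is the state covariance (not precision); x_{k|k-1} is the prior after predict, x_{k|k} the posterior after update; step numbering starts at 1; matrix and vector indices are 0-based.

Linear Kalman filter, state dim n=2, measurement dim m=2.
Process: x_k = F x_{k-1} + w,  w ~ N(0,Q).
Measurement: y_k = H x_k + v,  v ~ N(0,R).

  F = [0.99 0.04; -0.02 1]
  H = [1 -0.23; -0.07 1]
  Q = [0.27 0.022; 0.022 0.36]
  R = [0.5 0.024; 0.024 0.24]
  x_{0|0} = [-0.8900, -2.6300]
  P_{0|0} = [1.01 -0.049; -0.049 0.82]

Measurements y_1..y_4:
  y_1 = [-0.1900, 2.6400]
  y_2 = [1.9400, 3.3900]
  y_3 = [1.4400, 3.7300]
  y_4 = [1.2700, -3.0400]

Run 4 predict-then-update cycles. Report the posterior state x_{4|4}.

x_post = [1.4639, -0.9014]

step 1: x^-=[-0.9863, -2.6122]  P^-=[1.2573 -0.0137; -0.0137 1.1824]  S=[1.8262 -0.3498; -0.3498 1.4304]  K=[0.7099 0.1025; 0.0022 0.8278]  nu=[0.1955, 5.1832]  x^+=[-0.3161, 1.6787]  P^+=[0.3730 0.0678; 0.0678 0.2035]
step 2: x^-=[-0.2458, 1.6850]  P^-=[0.6412 0.0898; 0.0898 0.5609]  S=[1.1296 -0.0587; -0.0587 0.7915]  K=[0.5545 0.0978; 0.0017 0.7009]  nu=[2.5733, 1.6877]  x^+=[1.3461, 2.8722]  P^+=[0.2928 0.0573; 0.0573 0.1723]
step 3: x^-=[1.4476, 2.8453]  P^-=[0.5617 0.0798; 0.0798 0.5301]  S=[1.0531 -0.0562; -0.0562 0.7617]  K=[0.5209 0.0915; -0.0033 0.6884]  nu=[0.6468, 0.9860]  x^+=[1.8747, 3.5219]  P^+=[0.2750 0.0537; 0.0537 0.1689]
step 4: x^-=[1.9969, 3.4844]  P^-=[0.5440 0.0764; 0.0764 0.5269]  S=[1.0368 -0.0576; -0.0576 0.7588]  K=[0.5128 0.0895; -0.0050 0.6869]  nu=[0.0745, -6.3846]  x^+=[1.4639, -0.9014]  P^+=[0.2707 0.0527; 0.0527 0.1684]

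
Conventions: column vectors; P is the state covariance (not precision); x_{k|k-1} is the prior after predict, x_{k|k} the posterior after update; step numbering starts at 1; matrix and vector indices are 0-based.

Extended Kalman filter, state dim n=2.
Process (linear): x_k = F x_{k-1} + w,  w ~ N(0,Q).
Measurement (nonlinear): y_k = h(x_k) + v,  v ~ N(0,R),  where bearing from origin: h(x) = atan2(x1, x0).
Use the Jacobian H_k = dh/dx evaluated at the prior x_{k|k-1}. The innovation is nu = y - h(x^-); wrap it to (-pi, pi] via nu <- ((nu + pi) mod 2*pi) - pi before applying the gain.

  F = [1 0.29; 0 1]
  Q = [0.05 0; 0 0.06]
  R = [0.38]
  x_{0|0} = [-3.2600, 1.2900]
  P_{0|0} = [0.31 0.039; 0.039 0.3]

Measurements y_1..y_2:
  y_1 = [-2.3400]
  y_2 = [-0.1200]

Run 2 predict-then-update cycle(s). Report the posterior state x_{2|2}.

x_post = [-2.0854, 1.9007]

step 1: x^-=[-2.8859, 1.2900]  P^-=[0.4078 0.1260; 0.1260 0.3600]  H_jac=[-0.1291 -0.2888]  S=[0.4262]  K=[-0.2089; -0.2821]  nu=[1.2219]  x^+=[-3.1412, 0.9453]  P^+=[0.3892 0.1009; 0.1009 0.3261]
step 2: x^-=[-2.8670, 0.9453]  P^-=[0.5252 0.1954; 0.1954 0.3861]  H_jac=[-0.1037 -0.3146]  S=[0.4366]  K=[-0.2656; -0.3246]  nu=[-2.9431]  x^+=[-2.0854, 1.9007]  P^+=[0.4944 0.1578; 0.1578 0.3401]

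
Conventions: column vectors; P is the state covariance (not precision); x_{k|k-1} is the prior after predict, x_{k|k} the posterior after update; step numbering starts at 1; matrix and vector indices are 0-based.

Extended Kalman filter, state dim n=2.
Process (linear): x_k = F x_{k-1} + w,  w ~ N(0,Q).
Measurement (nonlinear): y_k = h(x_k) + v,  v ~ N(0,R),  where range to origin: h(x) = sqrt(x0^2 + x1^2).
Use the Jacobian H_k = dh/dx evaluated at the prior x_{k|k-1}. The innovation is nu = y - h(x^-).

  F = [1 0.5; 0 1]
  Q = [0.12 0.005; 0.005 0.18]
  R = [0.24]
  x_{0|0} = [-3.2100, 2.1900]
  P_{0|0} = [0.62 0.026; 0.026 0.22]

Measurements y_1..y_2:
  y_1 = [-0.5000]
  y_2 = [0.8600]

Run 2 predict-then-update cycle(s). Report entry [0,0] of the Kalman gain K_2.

step 1: x^-=[-2.1150, 2.1900]  P^-=[0.8210 0.1410; 0.1410 0.4000]  H_jac=[-0.6947 0.7193]  S=[0.7023]  K=[-0.6677; 0.2702]  nu=[-3.5446]  x^+=[0.2518, 1.2321]  P^+=[0.5079 0.2677; 0.2677 0.3487]
step 2: x^-=[0.8678, 1.2321]  P^-=[0.9828 0.4471; 0.4471 0.5287]  H_jac=[0.5758 0.8176]  S=[1.3402]  K=[0.6950; 0.5146]  nu=[-0.6471]  x^+=[0.4181, 0.8991]  P^+=[0.3355 -0.0323; -0.0323 0.1738]

K[0,0] = 0.6950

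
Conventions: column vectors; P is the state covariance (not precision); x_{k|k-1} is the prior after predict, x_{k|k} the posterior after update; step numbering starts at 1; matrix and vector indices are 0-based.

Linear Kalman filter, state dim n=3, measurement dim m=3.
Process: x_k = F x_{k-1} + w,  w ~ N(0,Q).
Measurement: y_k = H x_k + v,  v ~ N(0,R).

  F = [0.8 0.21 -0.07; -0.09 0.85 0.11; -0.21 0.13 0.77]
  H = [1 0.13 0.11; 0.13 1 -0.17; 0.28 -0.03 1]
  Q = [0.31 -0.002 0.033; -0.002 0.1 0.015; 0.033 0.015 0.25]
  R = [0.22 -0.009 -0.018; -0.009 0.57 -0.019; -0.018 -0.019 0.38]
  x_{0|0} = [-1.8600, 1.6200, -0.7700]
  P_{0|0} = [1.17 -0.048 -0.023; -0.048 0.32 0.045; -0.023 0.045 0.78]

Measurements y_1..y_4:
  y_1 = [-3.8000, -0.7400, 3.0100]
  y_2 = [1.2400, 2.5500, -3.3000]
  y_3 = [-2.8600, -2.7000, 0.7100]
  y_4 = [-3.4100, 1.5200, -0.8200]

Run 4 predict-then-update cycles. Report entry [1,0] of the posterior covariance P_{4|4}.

step 1: x^-=[-1.0939, 1.4597, 0.0083]  P^-=[1.0619 -0.0707 -0.2074; -0.0707 0.3663 0.1799; -0.2074 0.1799 0.7885]  S=[1.2387 0.1382 0.1732; 0.1382 0.9067 0.0188; 0.1732 0.0188 1.1264]  K=[0.8395 -0.0138 -0.0471; -0.0625 0.3669 0.1359; -0.1760 0.0337 0.6702]  nu=[-2.8968, -2.0561, 3.3518]  x^+=[-3.6554, 1.3420, 2.6952]  P^+=[0.2030 -0.0564 -0.0913; -0.0564 0.2261 0.0684; -0.0913 0.0684 0.2848]
step 2: x^-=[-2.8312, 1.7661, 3.0174]  P^-=[0.4406 -0.0269 -0.0608; -0.0269 0.2916 0.1328; -0.0608 0.1328 0.4779]  S=[0.6547 0.0711 0.1108; 0.0711 0.8334 0.0281; 0.1108 0.0281 0.8512]  K=[0.6600 -0.0070 -0.0112; -0.0168 0.3157 0.1287; -0.0831 0.0411 0.5463]  nu=[3.5097, 1.6649, -5.4717]  x^+=[-0.4649, 1.5284, -0.1950]  P^+=[0.1575 -0.0406 -0.0613; -0.0406 0.1932 0.0604; -0.0613 0.0604 0.2273]
step 3: x^-=[-0.0373, 1.3196, 0.1462]  P^-=[0.4119 -0.0154 -0.0323; -0.0154 0.2624 0.1124; -0.0323 0.1124 0.4291]  S=[0.6336 0.0698 0.1243; 0.0698 0.8109 0.0212; 0.1243 0.0212 0.8170]  K=[0.6405 -0.0015 0.0047; -0.0063 0.2950 0.1159; -0.0590 0.0350 0.5181]  nu=[-3.0103, -3.9899, 0.6138]  x^+=[-1.9566, 0.2326, 0.5023]  P^+=[0.1513 -0.0354 -0.0531; -0.0354 0.1798 0.0539; -0.0531 0.0539 0.2138]
step 4: x^-=[-1.5516, 0.4291, 0.8278]  P^-=[0.4083 -0.0128 -0.0264; -0.0128 0.2502 0.1035; -0.0264 0.1035 0.4163]  S=[0.6313 0.0690 0.1269; 0.0690 0.8018 0.0159; 0.1269 0.0159 0.8078]  K=[0.6375 0.0008 0.0091; -0.0040 0.2862 0.1094; -0.0540 0.0311 0.5103]  nu=[-2.0053, 1.4334, -1.2005]  x^+=[-2.8398, 0.7161, 0.3680]  P^+=[0.1501 -0.0337 -0.0511; -0.0337 0.1741 0.0509; -0.0511 0.0509 0.2101]

P_post[1,0] = -0.0337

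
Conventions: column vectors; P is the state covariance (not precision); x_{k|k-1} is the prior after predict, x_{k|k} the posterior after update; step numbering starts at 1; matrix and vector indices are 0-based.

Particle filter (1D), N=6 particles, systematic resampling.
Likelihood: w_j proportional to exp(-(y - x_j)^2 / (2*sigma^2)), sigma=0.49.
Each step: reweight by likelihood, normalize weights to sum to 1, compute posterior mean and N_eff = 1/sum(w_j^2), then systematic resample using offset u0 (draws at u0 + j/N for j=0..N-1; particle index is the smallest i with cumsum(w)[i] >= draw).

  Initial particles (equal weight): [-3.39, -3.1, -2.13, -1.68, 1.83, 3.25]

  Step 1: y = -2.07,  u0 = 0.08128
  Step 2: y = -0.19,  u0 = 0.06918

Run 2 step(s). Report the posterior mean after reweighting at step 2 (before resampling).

post_mean = -1.7135

step 1: w=[0.0143, 0.0591, 0.5344, 0.3922, 0.0000, 0.0000]  mean=-2.0288  Neff=2.2569  idx=[2, 2, 2, 2, 3, 3]
step 2: w=[0.0186, 0.0186, 0.0186, 0.0186, 0.4628, 0.4628]  mean=-1.7135  Neff=2.3269  idx=[3, 4, 4, 5, 5, 5]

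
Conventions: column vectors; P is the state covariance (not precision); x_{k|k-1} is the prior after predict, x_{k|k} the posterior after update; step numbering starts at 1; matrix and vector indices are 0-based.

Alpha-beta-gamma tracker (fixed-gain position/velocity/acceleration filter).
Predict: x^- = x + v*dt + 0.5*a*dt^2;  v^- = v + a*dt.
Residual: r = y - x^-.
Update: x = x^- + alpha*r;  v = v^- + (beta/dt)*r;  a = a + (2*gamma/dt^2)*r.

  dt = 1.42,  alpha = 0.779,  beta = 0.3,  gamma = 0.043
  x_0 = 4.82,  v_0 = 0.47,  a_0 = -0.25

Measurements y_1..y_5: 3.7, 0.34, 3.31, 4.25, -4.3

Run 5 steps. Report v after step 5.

v_post = -2.1559

step 1: x_pred=5.2354  r=-1.5354  x^+=4.0393  v^+=-0.2094  a^+=-0.3155
step 2: x_pred=3.4239  r=-3.0839  x^+=1.0216  v^+=-1.3089  a^+=-0.4470
step 3: x_pred=-1.2878  r=4.5978  x^+=2.2939  v^+=-0.9723  a^+=-0.2509
step 4: x_pred=0.6603  r=3.5897  x^+=3.4567  v^+=-0.5702  a^+=-0.0978
step 5: x_pred=2.5484  r=-6.8484  x^+=-2.7865  v^+=-2.1559  a^+=-0.3899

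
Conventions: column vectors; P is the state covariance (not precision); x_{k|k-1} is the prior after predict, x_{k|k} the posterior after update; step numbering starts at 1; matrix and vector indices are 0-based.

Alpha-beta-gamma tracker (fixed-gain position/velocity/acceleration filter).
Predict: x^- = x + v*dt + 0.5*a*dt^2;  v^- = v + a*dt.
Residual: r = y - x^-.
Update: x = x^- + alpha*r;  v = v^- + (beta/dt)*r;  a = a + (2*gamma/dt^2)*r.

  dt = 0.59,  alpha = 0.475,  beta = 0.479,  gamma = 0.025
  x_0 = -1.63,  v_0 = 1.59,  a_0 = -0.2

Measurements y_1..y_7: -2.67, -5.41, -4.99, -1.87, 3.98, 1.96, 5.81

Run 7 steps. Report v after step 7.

step 1: x_pred=-0.7267  r=-1.9433  x^+=-1.6498  v^+=-0.1057  a^+=-0.4791
step 2: x_pred=-1.7955  r=-3.6145  x^+=-3.5124  v^+=-3.3228  a^+=-0.9983
step 3: x_pred=-5.6466  r=0.6566  x^+=-5.3347  v^+=-3.3787  a^+=-0.9040
step 4: x_pred=-7.4855  r=5.6155  x^+=-4.8182  v^+=0.6470  a^+=-0.0974
step 5: x_pred=-4.4534  r=8.4334  x^+=-0.4475  v^+=7.4363  a^+=1.1140
step 6: x_pred=4.1337  r=-2.1737  x^+=3.1012  v^+=6.3287  a^+=0.8017
step 7: x_pred=6.9747  r=-1.1647  x^+=6.4215  v^+=5.8562  a^+=0.6344

v_post = 5.8562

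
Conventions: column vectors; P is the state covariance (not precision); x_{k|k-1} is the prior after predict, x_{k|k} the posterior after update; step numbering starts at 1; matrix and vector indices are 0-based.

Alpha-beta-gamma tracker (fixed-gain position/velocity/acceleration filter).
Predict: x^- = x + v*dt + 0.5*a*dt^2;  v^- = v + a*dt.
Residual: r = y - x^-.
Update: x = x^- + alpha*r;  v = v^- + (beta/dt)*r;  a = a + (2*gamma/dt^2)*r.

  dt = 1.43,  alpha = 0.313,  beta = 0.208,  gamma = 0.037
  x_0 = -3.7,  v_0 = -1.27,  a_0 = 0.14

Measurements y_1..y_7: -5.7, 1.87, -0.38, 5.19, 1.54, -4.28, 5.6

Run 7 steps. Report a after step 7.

step 1: x_pred=-5.3730  r=-0.3270  x^+=-5.4753  v^+=-1.1174  a^+=0.1282
step 2: x_pred=-6.9421  r=8.8121  x^+=-4.1839  v^+=0.3477  a^+=0.4471
step 3: x_pred=-3.2297  r=2.8497  x^+=-2.3377  v^+=1.4015  a^+=0.5502
step 4: x_pred=0.2289  r=4.9611  x^+=1.7817  v^+=2.9098  a^+=0.7297
step 5: x_pred=6.6889  r=-5.1489  x^+=5.0773  v^+=3.2044  a^+=0.5434
step 6: x_pred=10.2151  r=-14.4951  x^+=5.6781  v^+=1.8730  a^+=0.0188
step 7: x_pred=8.3759  r=-2.7759  x^+=7.5070  v^+=1.4962  a^+=-0.0816

a_post = -0.0816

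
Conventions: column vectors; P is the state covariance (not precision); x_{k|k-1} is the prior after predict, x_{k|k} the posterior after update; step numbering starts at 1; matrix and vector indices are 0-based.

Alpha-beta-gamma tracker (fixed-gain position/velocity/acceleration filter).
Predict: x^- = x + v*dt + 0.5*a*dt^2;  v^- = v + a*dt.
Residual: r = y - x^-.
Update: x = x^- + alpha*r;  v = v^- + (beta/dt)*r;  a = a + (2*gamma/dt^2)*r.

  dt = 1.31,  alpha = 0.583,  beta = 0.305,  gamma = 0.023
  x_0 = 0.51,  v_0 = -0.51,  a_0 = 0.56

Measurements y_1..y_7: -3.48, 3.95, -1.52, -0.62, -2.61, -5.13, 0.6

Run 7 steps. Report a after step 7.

step 1: x_pred=0.3224  r=-3.8024  x^+=-1.8944  v^+=-0.6617  a^+=0.4581
step 2: x_pred=-2.3682  r=6.3182  x^+=1.3153  v^+=1.4094  a^+=0.6274
step 3: x_pred=3.7000  r=-5.2200  x^+=0.6567  v^+=1.0160  a^+=0.4875
step 4: x_pred=2.4060  r=-3.0260  x^+=0.6418  v^+=0.9501  a^+=0.4064
step 5: x_pred=2.2352  r=-4.8452  x^+=-0.5895  v^+=0.3544  a^+=0.2765
step 6: x_pred=0.1120  r=-5.2420  x^+=-2.9441  v^+=-0.5038  a^+=0.1360
step 7: x_pred=-3.4874  r=4.0874  x^+=-1.1044  v^+=0.6260  a^+=0.2456

a_post = 0.2456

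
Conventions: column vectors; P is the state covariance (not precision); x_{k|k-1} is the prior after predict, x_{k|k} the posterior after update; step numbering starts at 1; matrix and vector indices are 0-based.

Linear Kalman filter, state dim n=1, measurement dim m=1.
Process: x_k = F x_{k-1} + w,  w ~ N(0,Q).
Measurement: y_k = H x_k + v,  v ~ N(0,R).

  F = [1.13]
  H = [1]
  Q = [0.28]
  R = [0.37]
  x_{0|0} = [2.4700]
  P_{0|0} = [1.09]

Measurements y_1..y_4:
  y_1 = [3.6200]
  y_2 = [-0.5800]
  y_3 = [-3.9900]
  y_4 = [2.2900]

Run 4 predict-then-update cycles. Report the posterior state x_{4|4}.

x_post = [0.5008]

step 1: x^-=[2.7911]  P^-=[1.6718]  S=[2.0418]  K=[0.8188]  nu=[0.8289]  x^+=[3.4698]  P^+=[0.3030]
step 2: x^-=[3.9209]  P^-=[0.6668]  S=[1.0368]  K=[0.6431]  nu=[-4.5009]  x^+=[1.0262]  P^+=[0.2380]
step 3: x^-=[1.1596]  P^-=[0.5839]  S=[0.9539]  K=[0.6121]  nu=[-5.1496]  x^+=[-1.9925]  P^+=[0.2265]
step 4: x^-=[-2.2515]  P^-=[0.5692]  S=[0.9392]  K=[0.6060]  nu=[4.5415]  x^+=[0.5008]  P^+=[0.2242]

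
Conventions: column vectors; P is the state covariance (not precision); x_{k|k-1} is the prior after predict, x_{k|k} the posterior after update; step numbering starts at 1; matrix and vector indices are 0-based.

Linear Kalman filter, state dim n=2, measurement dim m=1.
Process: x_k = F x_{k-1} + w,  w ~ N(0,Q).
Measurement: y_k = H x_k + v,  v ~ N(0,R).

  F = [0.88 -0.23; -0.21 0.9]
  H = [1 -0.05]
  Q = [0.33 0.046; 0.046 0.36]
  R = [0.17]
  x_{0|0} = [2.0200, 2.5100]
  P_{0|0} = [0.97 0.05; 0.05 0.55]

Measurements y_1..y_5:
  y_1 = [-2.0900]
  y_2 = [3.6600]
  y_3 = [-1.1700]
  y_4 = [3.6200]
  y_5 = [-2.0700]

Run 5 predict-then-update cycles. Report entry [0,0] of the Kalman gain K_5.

K[0,0] = 0.7308

step 1: x^-=[1.2003, 1.8348]  P^-=[1.0900 -0.2051; -0.2051 0.8294]  S=[1.2826]  K=[0.8578; -0.1922]  nu=[-3.1986]  x^+=[-1.5436, 2.4497]  P^+=[0.1462 0.0064; 0.0064 0.7820]
step 2: x^-=[-1.9218, 2.5289]  P^-=[0.4820 -0.1375; -0.1375 0.9974]  S=[0.6682]  K=[0.7316; -0.2804]  nu=[5.7082]  x^+=[2.2541, 0.9283]  P^+=[0.1243 -0.0004; -0.0004 0.9449]
step 3: x^-=[1.7701, 0.3621]  P^-=[0.4764 -0.1729; -0.1729 1.1310]  S=[0.6666]  K=[0.7277; -0.3443]  nu=[-2.9220]  x^+=[-0.3564, 1.3681]  P^+=[0.1234 -0.0059; -0.0059 1.0520]
step 4: x^-=[-0.6283, 1.3061]  P^-=[0.4836 -0.1996; -0.1996 1.2198]  S=[0.6766]  K=[0.7295; -0.3851]  nu=[4.3136]  x^+=[2.5185, -0.3549]  P^+=[0.1235 -0.0095; -0.0095 1.1195]
step 5: x^-=[2.2979, -0.8483]  P^-=[0.4887 -0.2165; -0.2165 1.2758]  S=[0.6836]  K=[0.7308; -0.4101]  nu=[-4.4103]  x^+=[-0.9252, 0.9603]  P^+=[0.1237 -0.0117; -0.0117 1.1609]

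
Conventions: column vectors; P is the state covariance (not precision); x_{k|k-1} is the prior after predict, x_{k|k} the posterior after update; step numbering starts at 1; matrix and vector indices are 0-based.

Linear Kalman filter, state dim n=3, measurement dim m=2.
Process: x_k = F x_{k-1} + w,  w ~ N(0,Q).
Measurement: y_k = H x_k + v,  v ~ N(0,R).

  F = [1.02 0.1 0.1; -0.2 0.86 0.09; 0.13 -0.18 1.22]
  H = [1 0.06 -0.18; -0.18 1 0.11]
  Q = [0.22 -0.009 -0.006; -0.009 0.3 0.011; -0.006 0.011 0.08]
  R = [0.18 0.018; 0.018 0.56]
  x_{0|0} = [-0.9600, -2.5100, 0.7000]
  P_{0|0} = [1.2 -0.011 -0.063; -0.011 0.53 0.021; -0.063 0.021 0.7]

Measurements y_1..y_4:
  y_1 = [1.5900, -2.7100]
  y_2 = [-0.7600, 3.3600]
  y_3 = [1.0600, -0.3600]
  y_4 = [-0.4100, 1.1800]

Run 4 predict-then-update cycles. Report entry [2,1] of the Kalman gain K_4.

step 1: x^-=[-1.1602, -1.9036, 1.1810]  P^-=[1.4661 -0.2139 0.1538; -0.2139 0.7550 0.0093; 0.1538 0.0093 1.1306]  S=[1.6042 -0.4143; -0.4143 1.4491]  K=[0.8708 -0.0691; 0.0383 0.5592; -0.0127 0.0695]  nu=[3.0770, -1.1451]  x^+=[1.5984, -2.4262, 1.0624]  P^+=[0.1929 -0.0107 0.2039; -0.0107 0.3172 -0.0481; 0.2039 -0.0481 1.1226]
step 2: x^-=[1.4940, -2.3106, 1.9406]  P^-=[0.4735 -0.0101 0.4041; -0.0101 0.5403 -0.0185; 0.4041 -0.0185 1.8508]  S=[0.5691 -0.0207; -0.0207 1.1216]  K=[0.7019 -0.0324; 0.0626 0.4827; 0.1264 0.1025]  nu=[-1.7660, 5.7260]  x^+=[0.0688, 0.3427, 2.3044]  P^+=[0.1910 -0.0106 0.3587; -0.0106 0.2780 -0.0771; 0.3587 -0.0771 1.8304]
step 3: x^-=[0.3349, 0.4884, 2.7587]  P^-=[0.5092 0.0018 0.6825; 0.0018 0.5069 -0.0005; 0.6825 -0.0005 2.9648]  S=[0.5417 -0.0029; -0.0029 1.0915]  K=[0.7135 -0.0117; 0.0621 0.4642; 0.2756 0.1865]  nu=[1.1924, -1.0915]  x^+=[1.1984, 0.0557, 2.8838]  P^+=[0.2333 -0.0154 0.5787; -0.0154 0.2697 -0.1039; 0.5787 -0.1039 2.8860]
step 4: x^-=[1.5163, 0.0678, 3.6640]  P^-=[0.6071 0.0111 1.0916; 0.0111 0.5006 0.0360; 1.0916 0.0360 4.6181]  S=[0.5461 0.0075; 0.0075 1.0968]  K=[0.7529 0.0148; 0.0572 0.4578; 0.4764 0.3136]  nu=[-1.2708, 0.9821]  x^+=[0.5740, 0.4447, 3.3665]  P^+=[0.2971 -0.0224 0.8888; -0.0224 0.2685 -0.1381; 0.8888 -0.1381 4.3840]

K[2,1] = 0.3136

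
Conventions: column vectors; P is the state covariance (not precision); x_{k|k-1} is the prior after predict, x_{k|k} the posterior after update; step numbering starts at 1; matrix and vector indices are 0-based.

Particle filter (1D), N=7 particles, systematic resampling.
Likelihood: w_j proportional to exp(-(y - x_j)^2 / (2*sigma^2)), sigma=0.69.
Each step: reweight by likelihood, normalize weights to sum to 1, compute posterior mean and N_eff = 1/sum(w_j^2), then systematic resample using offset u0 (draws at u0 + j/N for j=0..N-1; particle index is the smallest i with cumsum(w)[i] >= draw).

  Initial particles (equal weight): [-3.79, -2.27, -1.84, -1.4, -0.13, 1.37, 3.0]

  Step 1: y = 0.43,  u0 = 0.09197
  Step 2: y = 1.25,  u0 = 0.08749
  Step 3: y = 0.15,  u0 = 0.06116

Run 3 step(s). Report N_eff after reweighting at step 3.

step 1: w=[0.0000, 0.0004, 0.0039, 0.0258, 0.6254, 0.3437, 0.0008]  mean=0.3479  Neff=1.9612  idx=[4, 4, 4, 4, 5, 5, 5]
step 2: w=[0.0387, 0.0387, 0.0387, 0.0387, 0.2817, 0.2817, 0.2817]  mean=1.1378  Neff=4.0967  idx=[2, 4, 4, 5, 5, 6, 6]
step 3: w=[0.4229, 0.0962, 0.0962, 0.0962, 0.0962, 0.0962, 0.0962]  mean=0.7357  Neff=4.2674  idx=[0, 0, 0, 1, 3, 4, 6]

N_eff = 4.2674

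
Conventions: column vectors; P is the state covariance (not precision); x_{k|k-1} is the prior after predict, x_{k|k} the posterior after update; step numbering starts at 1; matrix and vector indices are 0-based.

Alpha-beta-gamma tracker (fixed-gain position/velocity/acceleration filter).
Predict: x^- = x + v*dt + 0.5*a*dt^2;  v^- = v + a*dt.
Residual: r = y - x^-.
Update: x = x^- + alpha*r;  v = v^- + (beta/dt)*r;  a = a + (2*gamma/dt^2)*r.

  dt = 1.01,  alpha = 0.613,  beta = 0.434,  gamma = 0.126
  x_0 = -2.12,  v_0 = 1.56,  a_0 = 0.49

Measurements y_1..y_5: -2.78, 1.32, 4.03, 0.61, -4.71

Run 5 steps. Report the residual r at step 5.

step 1: x_pred=-0.2945  r=-2.4855  x^+=-1.8181  v^+=0.9869  a^+=-0.1240
step 2: x_pred=-0.8846  r=2.2046  x^+=0.4668  v^+=1.8089  a^+=0.4206
step 3: x_pred=2.5084  r=1.5216  x^+=3.4411  v^+=2.8876  a^+=0.7965
step 4: x_pred=6.7639  r=-6.1539  x^+=2.9915  v^+=1.0477  a^+=-0.7237
step 5: x_pred=3.6806  r=-8.3906  x^+=-1.4628  v^+=-3.2887  a^+=-2.7965

resid = -8.3906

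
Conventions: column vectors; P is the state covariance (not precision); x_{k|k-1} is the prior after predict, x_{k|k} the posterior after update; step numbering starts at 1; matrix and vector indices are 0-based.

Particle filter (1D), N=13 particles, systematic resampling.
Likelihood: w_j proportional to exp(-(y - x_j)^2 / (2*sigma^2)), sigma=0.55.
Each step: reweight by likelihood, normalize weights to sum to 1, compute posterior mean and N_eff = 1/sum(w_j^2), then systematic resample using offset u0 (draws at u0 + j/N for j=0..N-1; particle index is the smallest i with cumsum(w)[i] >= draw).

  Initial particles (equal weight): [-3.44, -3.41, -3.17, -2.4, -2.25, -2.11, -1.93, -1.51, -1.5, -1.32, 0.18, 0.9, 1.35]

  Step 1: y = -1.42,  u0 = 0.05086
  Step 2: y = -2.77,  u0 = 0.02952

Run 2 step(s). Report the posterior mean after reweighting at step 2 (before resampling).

step 1: w=[0.0003, 0.0003, 0.0014, 0.0443, 0.0694, 0.0987, 0.1410, 0.2139, 0.2145, 0.2132, 0.0031, 0.0000, 0.0000]  mean=-1.6745  Neff=5.7610  idx=[4, 5, 5, 6, 7, 7, 7, 8, 8, 8, 9, 9, 9]
step 2: w=[0.2617, 0.1992, 0.1992, 0.1275, 0.0297, 0.0297, 0.0297, 0.0285, 0.0285, 0.0285, 0.0127, 0.0127, 0.0127]  mean=-1.9882  Neff=5.8938  idx=[0, 0, 0, 0, 1, 1, 2, 2, 2, 3, 4, 6, 9]

post_mean = -1.9882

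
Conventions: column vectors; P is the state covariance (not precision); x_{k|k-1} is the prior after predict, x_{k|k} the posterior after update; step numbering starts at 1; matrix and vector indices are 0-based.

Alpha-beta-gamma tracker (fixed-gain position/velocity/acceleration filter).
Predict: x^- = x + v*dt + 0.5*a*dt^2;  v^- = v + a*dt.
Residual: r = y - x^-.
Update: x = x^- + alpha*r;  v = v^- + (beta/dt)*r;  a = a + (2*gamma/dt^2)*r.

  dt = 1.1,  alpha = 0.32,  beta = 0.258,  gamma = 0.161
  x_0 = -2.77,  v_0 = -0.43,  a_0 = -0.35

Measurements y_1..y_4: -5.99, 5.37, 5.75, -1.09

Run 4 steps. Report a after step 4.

step 1: x_pred=-3.4547  r=-2.5353  x^+=-4.2660  v^+=-1.4096  a^+=-1.0247
step 2: x_pred=-6.4365  r=11.8065  x^+=-2.6585  v^+=0.2324  a^+=2.1172
step 3: x_pred=-1.1219  r=6.8719  x^+=1.0771  v^+=4.1731  a^+=3.9460
step 4: x_pred=8.0549  r=-9.1449  x^+=5.1285  v^+=6.3688  a^+=1.5124

a_post = 1.5124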